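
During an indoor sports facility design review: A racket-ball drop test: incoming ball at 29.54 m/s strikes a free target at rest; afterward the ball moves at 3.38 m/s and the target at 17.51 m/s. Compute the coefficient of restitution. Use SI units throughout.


e = (v2_after - v1_after) / (v1_before - v2_before)
Numerator = 17.51 - 3.38 = 14.13
Denominator = 29.54 - 0 = 29.54
e = 14.13 / 29.54 = 0.4783

0.4783


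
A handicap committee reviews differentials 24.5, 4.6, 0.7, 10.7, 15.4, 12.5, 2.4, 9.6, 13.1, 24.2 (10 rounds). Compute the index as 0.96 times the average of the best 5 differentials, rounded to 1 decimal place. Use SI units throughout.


All differentials: 24.5, 4.6, 0.7, 10.7, 15.4, 12.5, 2.4, 9.6, 13.1, 24.2
Sorted: 0.7, 2.4, 4.6, 9.6, 10.7, 12.5, 13.1, 15.4, 24.2, 24.5
Best 5: 0.7, 2.4, 4.6, 9.6, 10.7
Average of best = 28 / 5 = 5.6
Raw index = 5.6 * 0.96 = 5.376
Handicap index = round(5.376, 1) = 5.4

5.4


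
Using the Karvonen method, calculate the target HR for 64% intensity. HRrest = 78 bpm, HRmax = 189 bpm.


Target = HRrest + pct*(HRmax - HRrest)
Heart rate reserve = HRmax - HRrest = 189 - 78 = 111 bpm
Fraction = 64% = 0.64
Target = 78 + 0.64 * 111
Target = 78 + 71.04 = 149.04 bpm

149.04 bpm


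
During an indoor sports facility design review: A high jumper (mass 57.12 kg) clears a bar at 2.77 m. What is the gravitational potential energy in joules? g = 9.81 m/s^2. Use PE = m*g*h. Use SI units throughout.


PE = m * g * h
PE = 57.12 * 9.81 * 2.77
PE = 560.3472 * 2.77 = 1552.1617 J

1552.1617 J


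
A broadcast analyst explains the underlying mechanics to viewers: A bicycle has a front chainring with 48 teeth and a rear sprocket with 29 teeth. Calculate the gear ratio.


GR = front_teeth / rear_teeth
GR = 48 / 29
GR = 1.6552

1.6552


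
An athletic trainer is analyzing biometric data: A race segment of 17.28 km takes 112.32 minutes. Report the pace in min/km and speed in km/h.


Pace = time / distance = 112.32 min / 17.28 km = 6.5 min/km
Speed = distance / time_in_hours = 17.28 / 1.872 hr
Speed = 9.2308 km/h

6.5 min/km, 9.2308 km/h


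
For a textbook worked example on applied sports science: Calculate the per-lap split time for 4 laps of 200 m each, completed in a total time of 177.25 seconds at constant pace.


Split time = total_time / n_laps = 177.25 / 4
Split time = 44.3125 s per lap

44.3125 s


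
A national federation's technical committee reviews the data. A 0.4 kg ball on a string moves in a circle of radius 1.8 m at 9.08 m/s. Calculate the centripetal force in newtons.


Fc = m * v^2 / r
v^2 = 9.08^2 = 82.4464
Fc = 0.4 * 82.4464 / 1.8
Fc = 32.9786 / 1.8 = 18.3214 N

18.3214 N


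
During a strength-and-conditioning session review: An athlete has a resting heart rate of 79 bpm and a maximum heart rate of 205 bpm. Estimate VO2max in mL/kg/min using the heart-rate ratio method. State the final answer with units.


VO2max = 15.3 * HRmax / HRrest
VO2max = 15.3 * 205 / 79
VO2max = 3136.5 / 79 = 39.7025 mL/kg/min

39.7025 mL/kg/min


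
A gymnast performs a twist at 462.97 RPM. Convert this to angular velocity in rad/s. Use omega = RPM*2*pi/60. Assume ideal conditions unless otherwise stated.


omega = RPM * 2 * pi / 60
omega = 462.97 * 2 * 3.14159 / 60
omega = 2908.9263 / 60 = 48.4821 rad/s

48.4821 rad/s


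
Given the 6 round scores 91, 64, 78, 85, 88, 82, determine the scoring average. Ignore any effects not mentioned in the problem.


Average = sum / n
Sum = 488
Average = 488 / 6 = 81.3333

81.3333


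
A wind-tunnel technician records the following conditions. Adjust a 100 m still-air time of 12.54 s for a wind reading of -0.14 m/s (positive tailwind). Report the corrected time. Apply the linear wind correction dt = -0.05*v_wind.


dt = -0.05 * v_wind = -0.05 * -0.14 = 0.007 s
t_corrected = t_still + dt = 12.54 + (0.007)
t_corrected = 12.547 s

12.547 s


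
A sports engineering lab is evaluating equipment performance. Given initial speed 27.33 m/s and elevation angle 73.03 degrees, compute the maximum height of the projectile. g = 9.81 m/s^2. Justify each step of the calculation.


H = (v*sin(theta))^2 / (2*g)
vy = v*sin(theta) = 27.33 * sin(73.03 deg) = 26.14 m/s
H = vy^2 / (2*g) = 683.299 / (2*9.81)
H = 683.299 / 19.62 = 34.8267 m

34.8267 m


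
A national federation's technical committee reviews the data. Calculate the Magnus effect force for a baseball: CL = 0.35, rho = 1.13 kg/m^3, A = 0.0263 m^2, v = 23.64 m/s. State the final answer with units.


FM = 0.5 * CL * rho * A * v^2
FM = 0.5 * 0.35 * 1.13 * 0.0263 * 23.64^2
v^2 = 558.8496
FM = 0.5 * 0.35 * 1.13 * 0.0263 * 558.8496 = 2.9065 N

2.9065 N


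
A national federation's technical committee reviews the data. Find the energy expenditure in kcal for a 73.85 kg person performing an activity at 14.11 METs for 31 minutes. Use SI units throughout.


kcal = MET * mass * time_hr
Convert time: 31 min = 0.5167 hr
kcal = 14.11 * 73.85 * 0.5167
kcal = 538.3788 kcal

538.3788 kcal


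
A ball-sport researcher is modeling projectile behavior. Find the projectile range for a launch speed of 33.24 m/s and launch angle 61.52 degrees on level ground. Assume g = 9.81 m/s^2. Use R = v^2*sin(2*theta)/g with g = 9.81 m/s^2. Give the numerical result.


R = v^2 * sin(2*theta) / g
Convert angle to radians: theta = 61.52 deg = 1.0737 rad
sin(2*theta) = sin(2.1475) = 0.8383
R = 33.24^2 * 0.8383 / 9.81
R = 1104.8976 * 0.8383 / 9.81 = 94.4164 m

94.4164 m


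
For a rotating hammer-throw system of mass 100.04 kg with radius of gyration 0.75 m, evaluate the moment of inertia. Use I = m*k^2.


I = m * k^2
I = 100.04 * 0.75^2
I = 100.04 * 0.5625 = 56.2725 kg*m^2

56.2725 kg*m^2


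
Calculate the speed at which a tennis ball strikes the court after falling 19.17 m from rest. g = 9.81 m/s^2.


v = sqrt(2 * g * h)
v = sqrt(2 * 9.81 * 19.17)
v = sqrt(376.1154) = 19.3937 m/s

19.3937 m/s


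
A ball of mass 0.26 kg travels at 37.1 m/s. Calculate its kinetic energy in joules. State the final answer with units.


KE = 0.5 * m * v^2
KE = 0.5 * 0.26 * 37.1^2
KE = 0.5 * 0.26 * 1376.41 = 178.9333 J

178.9333 J


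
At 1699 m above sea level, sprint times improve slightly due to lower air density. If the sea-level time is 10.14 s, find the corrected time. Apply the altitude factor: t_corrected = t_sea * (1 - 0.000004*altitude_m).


Correction factor = 1 - 0.000004 * 1699 = 0.993204
t_corrected = t_sea * factor = 10.14 * 0.993204
t_corrected = 10.0711 s

10.0711 s


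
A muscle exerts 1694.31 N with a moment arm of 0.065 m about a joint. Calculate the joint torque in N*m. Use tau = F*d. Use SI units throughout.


tau = F * d
tau = 1694.31 * 0.065
tau = 110.1302 N*m

110.1302 N*m


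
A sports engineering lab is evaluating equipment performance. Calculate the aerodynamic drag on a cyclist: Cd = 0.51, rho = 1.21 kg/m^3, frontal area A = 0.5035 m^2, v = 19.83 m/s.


Fd = 0.5 * Cd * rho * A * v^2
Fd = 0.5 * 0.51 * 1.21 * 0.5035 * 19.83^2
v^2 = 393.2289
Fd = 0.5 * 0.51 * 1.21 * 0.5035 * 393.2289 = 61.09 N

61.09 N


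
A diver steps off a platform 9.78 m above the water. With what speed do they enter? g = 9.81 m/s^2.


v = sqrt(2 * g * h)
v = sqrt(2 * 9.81 * 9.78)
v = sqrt(191.8836) = 13.8522 m/s

13.8522 m/s


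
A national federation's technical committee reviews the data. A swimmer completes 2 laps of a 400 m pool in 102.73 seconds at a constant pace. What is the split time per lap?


Split time = total_time / n_laps = 102.73 / 2
Split time = 51.365 s per lap

51.365 s


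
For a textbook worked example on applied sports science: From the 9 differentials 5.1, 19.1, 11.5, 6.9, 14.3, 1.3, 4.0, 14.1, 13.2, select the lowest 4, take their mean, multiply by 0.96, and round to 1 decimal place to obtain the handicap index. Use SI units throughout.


All differentials: 5.1, 19.1, 11.5, 6.9, 14.3, 1.3, 4.0, 14.1, 13.2
Sorted: 1.3, 4.0, 5.1, 6.9, 11.5, 13.2, 14.1, 14.3, 19.1
Best 4: 1.3, 4.0, 5.1, 6.9
Average of best = 17.3 / 4 = 4.325
Raw index = 4.325 * 0.96 = 4.152
Handicap index = round(4.152, 1) = 4.2

4.2


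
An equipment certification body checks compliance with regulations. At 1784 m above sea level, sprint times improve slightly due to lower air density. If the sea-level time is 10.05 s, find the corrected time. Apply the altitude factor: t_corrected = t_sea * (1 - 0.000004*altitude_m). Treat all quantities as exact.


Correction factor = 1 - 0.000004 * 1784 = 0.992864
t_corrected = t_sea * factor = 10.05 * 0.992864
t_corrected = 9.9783 s

9.9783 s


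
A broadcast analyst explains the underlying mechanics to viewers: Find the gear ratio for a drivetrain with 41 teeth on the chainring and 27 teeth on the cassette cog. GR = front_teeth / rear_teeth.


GR = front_teeth / rear_teeth
GR = 41 / 27
GR = 1.5185

1.5185


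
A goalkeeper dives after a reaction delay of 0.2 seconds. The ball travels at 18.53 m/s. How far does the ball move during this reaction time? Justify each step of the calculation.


d = v * t
d = 18.53 * 0.2
d = 3.706 m

3.706 m


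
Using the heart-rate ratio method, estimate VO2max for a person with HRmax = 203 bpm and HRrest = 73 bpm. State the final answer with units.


VO2max = 15.3 * HRmax / HRrest
VO2max = 15.3 * 203 / 73
VO2max = 3105.9 / 73 = 42.5466 mL/kg/min

42.5466 mL/kg/min


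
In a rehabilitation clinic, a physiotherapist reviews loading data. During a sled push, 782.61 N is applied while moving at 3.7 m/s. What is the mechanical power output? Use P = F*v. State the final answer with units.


P = F * v
P = 782.61 * 3.7
P = 2895.657 W

2895.657 W


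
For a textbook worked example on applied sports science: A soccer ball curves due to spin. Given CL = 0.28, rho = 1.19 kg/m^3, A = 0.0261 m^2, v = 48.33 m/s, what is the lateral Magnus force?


FM = 0.5 * CL * rho * A * v^2
FM = 0.5 * 0.28 * 1.19 * 0.0261 * 48.33^2
v^2 = 2335.7889
FM = 0.5 * 0.28 * 1.19 * 0.0261 * 2335.7889 = 10.1566 N

10.1566 N


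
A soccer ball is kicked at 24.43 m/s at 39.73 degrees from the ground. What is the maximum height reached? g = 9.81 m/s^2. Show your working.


H = (v*sin(theta))^2 / (2*g)
vy = v*sin(theta) = 24.43 * sin(39.73 deg) = 15.6149 m/s
H = vy^2 / (2*g) = 243.8263 / (2*9.81)
H = 243.8263 / 19.62 = 12.4274 m

12.4274 m


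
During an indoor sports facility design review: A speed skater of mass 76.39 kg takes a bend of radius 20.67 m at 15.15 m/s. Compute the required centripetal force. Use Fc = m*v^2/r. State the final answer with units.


Fc = m * v^2 / r
v^2 = 15.15^2 = 229.5225
Fc = 76.39 * 229.5225 / 20.67
Fc = 17533.2238 / 20.67 = 848.245 N

848.245 N


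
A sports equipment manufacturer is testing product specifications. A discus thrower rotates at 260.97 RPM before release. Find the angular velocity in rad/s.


omega = RPM * 2 * pi / 60
omega = 260.97 * 2 * 3.14159 / 60
omega = 1639.7229 / 60 = 27.3287 rad/s

27.3287 rad/s


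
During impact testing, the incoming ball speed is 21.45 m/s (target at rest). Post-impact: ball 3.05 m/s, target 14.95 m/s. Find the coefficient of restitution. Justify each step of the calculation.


e = (v2_after - v1_after) / (v1_before - v2_before)
Numerator = 14.95 - 3.05 = 11.9
Denominator = 21.45 - 0 = 21.45
e = 11.9 / 21.45 = 0.5548

0.5548


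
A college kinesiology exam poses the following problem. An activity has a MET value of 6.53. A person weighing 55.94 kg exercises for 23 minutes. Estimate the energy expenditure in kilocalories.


kcal = MET * mass * time_hr
Convert time: 23 min = 0.3833 hr
kcal = 6.53 * 55.94 * 0.3833
kcal = 140.0271 kcal

140.0271 kcal


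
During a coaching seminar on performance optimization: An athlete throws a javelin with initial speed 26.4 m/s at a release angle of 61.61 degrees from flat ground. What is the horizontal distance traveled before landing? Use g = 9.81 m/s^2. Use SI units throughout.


R = v^2 * sin(2*theta) / g
Convert angle to radians: theta = 61.61 deg = 1.0753 rad
sin(2*theta) = sin(2.1506) = 0.8366
R = 26.4^2 * 0.8366 / 9.81
R = 696.96 * 0.8366 / 9.81 = 59.4351 m

59.4351 m


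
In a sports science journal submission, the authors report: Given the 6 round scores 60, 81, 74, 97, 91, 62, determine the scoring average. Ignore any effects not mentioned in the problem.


Average = sum / n
Sum = 465
Average = 465 / 6 = 77.5

77.5


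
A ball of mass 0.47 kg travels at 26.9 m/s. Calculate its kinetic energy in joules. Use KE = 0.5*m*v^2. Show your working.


KE = 0.5 * m * v^2
KE = 0.5 * 0.47 * 26.9^2
KE = 0.5 * 0.47 * 723.61 = 170.0483 J

170.0483 J


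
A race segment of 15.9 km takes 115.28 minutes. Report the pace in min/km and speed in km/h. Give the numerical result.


Pace = time / distance = 115.28 min / 15.9 km = 7.2503 min/km
Speed = distance / time_in_hours = 15.9 / 1.9213 hr
Speed = 8.2755 km/h

7.2503 min/km, 8.2755 km/h


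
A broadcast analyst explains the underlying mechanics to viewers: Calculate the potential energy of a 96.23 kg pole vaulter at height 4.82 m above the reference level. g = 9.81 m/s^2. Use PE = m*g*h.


PE = m * g * h
PE = 96.23 * 9.81 * 4.82
PE = 944.0163 * 4.82 = 4550.1586 J

4550.1586 J


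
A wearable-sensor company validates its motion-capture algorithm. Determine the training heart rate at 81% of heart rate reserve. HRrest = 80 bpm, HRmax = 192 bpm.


Target = HRrest + pct*(HRmax - HRrest)
Heart rate reserve = HRmax - HRrest = 192 - 80 = 112 bpm
Fraction = 81% = 0.81
Target = 80 + 0.81 * 112
Target = 80 + 90.72 = 170.72 bpm

170.72 bpm


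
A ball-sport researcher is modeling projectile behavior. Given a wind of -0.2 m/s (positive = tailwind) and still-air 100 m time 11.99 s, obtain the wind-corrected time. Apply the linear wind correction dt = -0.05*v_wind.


dt = -0.05 * v_wind = -0.05 * -0.2 = 0.01 s
t_corrected = t_still + dt = 11.99 + (0.01)
t_corrected = 12 s

12 s


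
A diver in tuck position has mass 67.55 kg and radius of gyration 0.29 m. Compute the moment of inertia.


I = m * k^2
I = 67.55 * 0.29^2
I = 67.55 * 0.0841 = 5.681 kg*m^2

5.681 kg*m^2


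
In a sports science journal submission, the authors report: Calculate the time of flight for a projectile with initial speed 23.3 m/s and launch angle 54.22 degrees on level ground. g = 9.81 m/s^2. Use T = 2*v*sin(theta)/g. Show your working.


T = 2*v*sin(theta)/g
sin(theta) = sin(54.22 deg) = 0.8113
T = 2*23.3*0.8113 / 9.81
T = 37.8051 / 9.81 = 3.8537 s

3.8537 s


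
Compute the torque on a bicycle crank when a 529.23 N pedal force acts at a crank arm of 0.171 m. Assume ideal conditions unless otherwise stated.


tau = F * d
tau = 529.23 * 0.171
tau = 90.4983 N*m

90.4983 N*m


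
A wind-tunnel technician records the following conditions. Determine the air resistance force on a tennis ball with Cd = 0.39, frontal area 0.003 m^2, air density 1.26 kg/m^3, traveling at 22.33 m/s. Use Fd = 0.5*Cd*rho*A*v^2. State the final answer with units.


Fd = 0.5 * Cd * rho * A * v^2
Fd = 0.5 * 0.39 * 1.26 * 0.003 * 22.33^2
v^2 = 498.6289
Fd = 0.5 * 0.39 * 1.26 * 0.003 * 498.6289 = 0.3675 N

0.3675 N


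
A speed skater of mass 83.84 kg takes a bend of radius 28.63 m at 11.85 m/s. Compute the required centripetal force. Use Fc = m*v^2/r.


Fc = m * v^2 / r
v^2 = 11.85^2 = 140.4225
Fc = 83.84 * 140.4225 / 28.63
Fc = 11773.0224 / 28.63 = 411.2128 N

411.2128 N


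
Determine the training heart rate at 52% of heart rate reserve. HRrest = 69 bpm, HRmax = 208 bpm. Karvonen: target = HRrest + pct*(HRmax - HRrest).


Target = HRrest + pct*(HRmax - HRrest)
Heart rate reserve = HRmax - HRrest = 208 - 69 = 139 bpm
Fraction = 52% = 0.52
Target = 69 + 0.52 * 139
Target = 69 + 72.28 = 141.28 bpm

141.28 bpm


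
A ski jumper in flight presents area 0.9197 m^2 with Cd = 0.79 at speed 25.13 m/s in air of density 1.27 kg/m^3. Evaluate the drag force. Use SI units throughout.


Fd = 0.5 * Cd * rho * A * v^2
Fd = 0.5 * 0.79 * 1.27 * 0.9197 * 25.13^2
v^2 = 631.5169
Fd = 0.5 * 0.79 * 1.27 * 0.9197 * 631.5169 = 291.3614 N

291.3614 N


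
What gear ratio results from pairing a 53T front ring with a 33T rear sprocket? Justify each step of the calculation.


GR = front_teeth / rear_teeth
GR = 53 / 33
GR = 1.6061

1.6061


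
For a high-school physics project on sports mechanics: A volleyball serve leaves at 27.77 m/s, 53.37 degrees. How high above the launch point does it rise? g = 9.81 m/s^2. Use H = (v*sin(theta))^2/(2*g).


H = (v*sin(theta))^2 / (2*g)
vy = v*sin(theta) = 27.77 * sin(53.37 deg) = 22.2856 m/s
H = vy^2 / (2*g) = 496.6466 / (2*9.81)
H = 496.6466 / 19.62 = 25.3133 m

25.3133 m


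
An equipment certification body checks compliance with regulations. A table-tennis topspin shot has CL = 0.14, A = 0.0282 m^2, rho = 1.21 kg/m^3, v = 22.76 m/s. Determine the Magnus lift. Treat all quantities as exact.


FM = 0.5 * CL * rho * A * v^2
FM = 0.5 * 0.14 * 1.21 * 0.0282 * 22.76^2
v^2 = 518.0176
FM = 0.5 * 0.14 * 1.21 * 0.0282 * 518.0176 = 1.2373 N

1.2373 N


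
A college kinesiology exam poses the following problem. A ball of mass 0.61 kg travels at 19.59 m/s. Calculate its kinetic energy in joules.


KE = 0.5 * m * v^2
KE = 0.5 * 0.61 * 19.59^2
KE = 0.5 * 0.61 * 383.7681 = 117.0493 J

117.0493 J


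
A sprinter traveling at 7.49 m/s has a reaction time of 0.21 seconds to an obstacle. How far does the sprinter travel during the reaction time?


d = v * t
d = 7.49 * 0.21
d = 1.5729 m

1.5729 m


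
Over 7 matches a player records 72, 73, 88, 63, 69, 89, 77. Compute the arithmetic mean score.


Average = sum / n
Sum = 531
Average = 531 / 7 = 75.8571

75.8571


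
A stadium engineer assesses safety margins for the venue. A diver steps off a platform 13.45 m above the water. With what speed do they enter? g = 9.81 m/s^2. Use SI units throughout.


v = sqrt(2 * g * h)
v = sqrt(2 * 9.81 * 13.45)
v = sqrt(263.889) = 16.2447 m/s

16.2447 m/s


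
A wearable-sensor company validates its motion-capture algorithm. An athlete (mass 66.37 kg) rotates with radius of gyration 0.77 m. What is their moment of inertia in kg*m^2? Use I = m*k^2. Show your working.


I = m * k^2
I = 66.37 * 0.77^2
I = 66.37 * 0.5929 = 39.3508 kg*m^2

39.3508 kg*m^2


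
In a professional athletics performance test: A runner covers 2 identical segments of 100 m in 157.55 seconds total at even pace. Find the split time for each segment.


Split time = total_time / n_laps = 157.55 / 2
Split time = 78.775 s per lap

78.775 s


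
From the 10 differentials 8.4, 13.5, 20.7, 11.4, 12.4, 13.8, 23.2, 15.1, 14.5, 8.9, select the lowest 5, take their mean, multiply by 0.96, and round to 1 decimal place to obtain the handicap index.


All differentials: 8.4, 13.5, 20.7, 11.4, 12.4, 13.8, 23.2, 15.1, 14.5, 8.9
Sorted: 8.4, 8.9, 11.4, 12.4, 13.5, 13.8, 14.5, 15.1, 20.7, 23.2
Best 5: 8.4, 8.9, 11.4, 12.4, 13.5
Average of best = 54.6 / 5 = 10.92
Raw index = 10.92 * 0.96 = 10.4832
Handicap index = round(10.4832, 1) = 10.5

10.5


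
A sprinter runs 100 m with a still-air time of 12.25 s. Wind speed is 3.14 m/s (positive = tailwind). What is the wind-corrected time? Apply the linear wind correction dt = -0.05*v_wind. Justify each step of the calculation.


dt = -0.05 * v_wind = -0.05 * 3.14 = -0.157 s
t_corrected = t_still + dt = 12.25 + (-0.157)
t_corrected = 12.093 s

12.093 s


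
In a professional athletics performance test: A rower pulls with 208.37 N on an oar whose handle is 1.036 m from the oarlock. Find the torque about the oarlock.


tau = F * d
tau = 208.37 * 1.036
tau = 215.8713 N*m

215.8713 N*m


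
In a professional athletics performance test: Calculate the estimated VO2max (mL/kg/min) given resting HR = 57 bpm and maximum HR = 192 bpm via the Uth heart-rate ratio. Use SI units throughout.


VO2max = 15.3 * HRmax / HRrest
VO2max = 15.3 * 192 / 57
VO2max = 2937.6 / 57 = 51.5368 mL/kg/min

51.5368 mL/kg/min


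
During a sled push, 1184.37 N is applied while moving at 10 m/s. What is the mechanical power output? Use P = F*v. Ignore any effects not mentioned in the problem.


P = F * v
P = 1184.37 * 10
P = 11843.7 W

11843.7 W


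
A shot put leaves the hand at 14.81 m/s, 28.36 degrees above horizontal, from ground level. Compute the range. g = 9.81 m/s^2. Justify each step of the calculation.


R = v^2 * sin(2*theta) / g
Convert angle to radians: theta = 28.36 deg = 0.495 rad
sin(2*theta) = sin(0.99) = 0.836
R = 14.81^2 * 0.836 / 9.81
R = 219.3361 * 0.836 / 9.81 = 18.6916 m

18.6916 m


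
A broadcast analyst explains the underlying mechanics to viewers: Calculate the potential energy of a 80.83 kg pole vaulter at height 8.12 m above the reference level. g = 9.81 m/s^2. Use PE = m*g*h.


PE = m * g * h
PE = 80.83 * 9.81 * 8.12
PE = 792.9423 * 8.12 = 6438.6915 J

6438.6915 J


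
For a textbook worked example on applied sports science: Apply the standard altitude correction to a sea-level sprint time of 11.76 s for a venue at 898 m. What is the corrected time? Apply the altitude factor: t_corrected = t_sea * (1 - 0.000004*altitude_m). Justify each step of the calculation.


Correction factor = 1 - 0.000004 * 898 = 0.996408
t_corrected = t_sea * factor = 11.76 * 0.996408
t_corrected = 11.7178 s

11.7178 s


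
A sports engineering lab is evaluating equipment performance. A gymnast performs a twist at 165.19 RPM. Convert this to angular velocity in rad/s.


omega = RPM * 2 * pi / 60
omega = 165.19 * 2 * 3.14159 / 60
omega = 1037.9194 / 60 = 17.2987 rad/s

17.2987 rad/s


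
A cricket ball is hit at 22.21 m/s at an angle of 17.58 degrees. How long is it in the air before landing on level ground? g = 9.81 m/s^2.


T = 2*v*sin(theta)/g
sin(theta) = sin(17.58 deg) = 0.302
T = 2*22.21*0.302 / 9.81
T = 13.4165 / 9.81 = 1.3676 s

1.3676 s


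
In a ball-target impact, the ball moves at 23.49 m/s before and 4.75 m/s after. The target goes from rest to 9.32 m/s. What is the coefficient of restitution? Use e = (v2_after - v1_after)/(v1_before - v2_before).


e = (v2_after - v1_after) / (v1_before - v2_before)
Numerator = 9.32 - 4.75 = 4.57
Denominator = 23.49 - 0 = 23.49
e = 4.57 / 23.49 = 0.1946

0.1946


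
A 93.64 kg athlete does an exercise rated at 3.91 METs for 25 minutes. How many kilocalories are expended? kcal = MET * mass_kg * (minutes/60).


kcal = MET * mass * time_hr
Convert time: 25 min = 0.4167 hr
kcal = 3.91 * 93.64 * 0.4167
kcal = 152.5552 kcal

152.5552 kcal


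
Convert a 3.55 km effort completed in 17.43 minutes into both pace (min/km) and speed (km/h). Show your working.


Pace = time / distance = 17.43 min / 3.55 km = 4.9099 min/km
Speed = distance / time_in_hours = 3.55 / 0.2905 hr
Speed = 12.2203 km/h

4.9099 min/km, 12.2203 km/h


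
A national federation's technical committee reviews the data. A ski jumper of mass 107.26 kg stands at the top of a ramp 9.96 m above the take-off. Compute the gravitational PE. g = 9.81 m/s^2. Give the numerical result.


PE = m * g * h
PE = 107.26 * 9.81 * 9.96
PE = 1052.2206 * 9.96 = 10480.1172 J

10480.1172 J


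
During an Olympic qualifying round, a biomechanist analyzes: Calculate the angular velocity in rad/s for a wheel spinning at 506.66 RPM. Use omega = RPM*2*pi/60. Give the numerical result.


omega = RPM * 2 * pi / 60
omega = 506.66 * 2 * 3.14159 / 60
omega = 3183.4387 / 60 = 53.0573 rad/s

53.0573 rad/s


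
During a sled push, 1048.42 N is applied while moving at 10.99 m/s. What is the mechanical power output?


P = F * v
P = 1048.42 * 10.99
P = 11522.1358 W

11522.1358 W


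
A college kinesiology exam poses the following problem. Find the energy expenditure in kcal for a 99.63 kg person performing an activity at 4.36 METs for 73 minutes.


kcal = MET * mass * time_hr
Convert time: 73 min = 1.2167 hr
kcal = 4.36 * 99.63 * 1.2167
kcal = 528.5039 kcal

528.5039 kcal


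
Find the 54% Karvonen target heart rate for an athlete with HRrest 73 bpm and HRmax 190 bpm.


Target = HRrest + pct*(HRmax - HRrest)
Heart rate reserve = HRmax - HRrest = 190 - 73 = 117 bpm
Fraction = 54% = 0.54
Target = 73 + 0.54 * 117
Target = 73 + 63.18 = 136.18 bpm

136.18 bpm


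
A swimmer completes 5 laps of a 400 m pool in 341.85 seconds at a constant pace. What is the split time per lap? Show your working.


Split time = total_time / n_laps = 341.85 / 5
Split time = 68.37 s per lap

68.37 s


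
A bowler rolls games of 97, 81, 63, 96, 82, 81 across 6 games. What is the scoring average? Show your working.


Average = sum / n
Sum = 500
Average = 500 / 6 = 83.3333

83.3333


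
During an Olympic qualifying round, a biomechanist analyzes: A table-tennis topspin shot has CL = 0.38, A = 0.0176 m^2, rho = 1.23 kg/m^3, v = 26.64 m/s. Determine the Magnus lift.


FM = 0.5 * CL * rho * A * v^2
FM = 0.5 * 0.38 * 1.23 * 0.0176 * 26.64^2
v^2 = 709.6896
FM = 0.5 * 0.38 * 1.23 * 0.0176 * 709.6896 = 2.919 N

2.919 N


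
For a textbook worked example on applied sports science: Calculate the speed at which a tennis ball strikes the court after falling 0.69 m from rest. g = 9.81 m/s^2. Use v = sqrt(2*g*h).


v = sqrt(2 * g * h)
v = sqrt(2 * 9.81 * 0.69)
v = sqrt(13.5378) = 3.6794 m/s

3.6794 m/s


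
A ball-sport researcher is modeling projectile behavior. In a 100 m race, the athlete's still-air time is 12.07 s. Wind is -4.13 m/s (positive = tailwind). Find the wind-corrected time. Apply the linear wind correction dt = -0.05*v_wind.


dt = -0.05 * v_wind = -0.05 * -4.13 = 0.2065 s
t_corrected = t_still + dt = 12.07 + (0.2065)
t_corrected = 12.2765 s

12.2765 s


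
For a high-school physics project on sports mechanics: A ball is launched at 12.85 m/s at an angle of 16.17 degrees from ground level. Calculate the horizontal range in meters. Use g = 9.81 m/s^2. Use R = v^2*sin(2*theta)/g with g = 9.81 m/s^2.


R = v^2 * sin(2*theta) / g
Convert angle to radians: theta = 16.17 deg = 0.2822 rad
sin(2*theta) = sin(0.5644) = 0.5349
R = 12.85^2 * 0.5349 / 9.81
R = 165.1225 * 0.5349 / 9.81 = 9.0042 m

9.0042 m


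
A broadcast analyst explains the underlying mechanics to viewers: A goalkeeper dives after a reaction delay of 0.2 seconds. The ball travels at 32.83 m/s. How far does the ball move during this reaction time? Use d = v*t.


d = v * t
d = 32.83 * 0.2
d = 6.566 m

6.566 m


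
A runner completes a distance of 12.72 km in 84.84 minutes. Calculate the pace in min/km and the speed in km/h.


Pace = time / distance = 84.84 min / 12.72 km = 6.6698 min/km
Speed = distance / time_in_hours = 12.72 / 1.414 hr
Speed = 8.9958 km/h

6.6698 min/km, 8.9958 km/h


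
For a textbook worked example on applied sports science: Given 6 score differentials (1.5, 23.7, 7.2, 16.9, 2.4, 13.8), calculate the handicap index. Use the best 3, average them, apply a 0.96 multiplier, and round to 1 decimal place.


All differentials: 1.5, 23.7, 7.2, 16.9, 2.4, 13.8
Sorted: 1.5, 2.4, 7.2, 13.8, 16.9, 23.7
Best 3: 1.5, 2.4, 7.2
Average of best = 11.1 / 3 = 3.7
Raw index = 3.7 * 0.96 = 3.552
Handicap index = round(3.552, 1) = 3.6

3.6


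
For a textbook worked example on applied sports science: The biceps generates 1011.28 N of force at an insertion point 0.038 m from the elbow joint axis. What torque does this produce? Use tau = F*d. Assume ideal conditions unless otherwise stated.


tau = F * d
tau = 1011.28 * 0.038
tau = 38.4286 N*m

38.4286 N*m


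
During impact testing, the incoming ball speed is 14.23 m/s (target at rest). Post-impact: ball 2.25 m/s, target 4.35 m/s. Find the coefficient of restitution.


e = (v2_after - v1_after) / (v1_before - v2_before)
Numerator = 4.35 - 2.25 = 2.1
Denominator = 14.23 - 0 = 14.23
e = 2.1 / 14.23 = 0.1476

0.1476


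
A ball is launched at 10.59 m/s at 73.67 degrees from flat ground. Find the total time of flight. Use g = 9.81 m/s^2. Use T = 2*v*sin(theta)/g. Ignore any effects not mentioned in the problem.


T = 2*v*sin(theta)/g
sin(theta) = sin(73.67 deg) = 0.9597
T = 2*10.59*0.9597 / 9.81
T = 20.3256 / 9.81 = 2.0719 s

2.0719 s


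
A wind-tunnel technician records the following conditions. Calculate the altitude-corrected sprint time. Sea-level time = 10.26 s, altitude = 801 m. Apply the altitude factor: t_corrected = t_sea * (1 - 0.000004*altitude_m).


Correction factor = 1 - 0.000004 * 801 = 0.996796
t_corrected = t_sea * factor = 10.26 * 0.996796
t_corrected = 10.2271 s

10.2271 s


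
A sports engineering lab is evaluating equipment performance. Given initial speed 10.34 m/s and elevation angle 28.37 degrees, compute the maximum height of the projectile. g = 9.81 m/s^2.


H = (v*sin(theta))^2 / (2*g)
vy = v*sin(theta) = 10.34 * sin(28.37 deg) = 4.9132 m/s
H = vy^2 / (2*g) = 24.1394 / (2*9.81)
H = 24.1394 / 19.62 = 1.2303 m

1.2303 m


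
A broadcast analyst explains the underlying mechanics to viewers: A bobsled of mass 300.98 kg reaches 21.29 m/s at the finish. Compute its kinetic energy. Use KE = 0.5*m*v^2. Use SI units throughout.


KE = 0.5 * m * v^2
KE = 0.5 * 300.98 * 21.29^2
KE = 0.5 * 300.98 * 453.2641 = 68211.7144 J

68211.7144 J


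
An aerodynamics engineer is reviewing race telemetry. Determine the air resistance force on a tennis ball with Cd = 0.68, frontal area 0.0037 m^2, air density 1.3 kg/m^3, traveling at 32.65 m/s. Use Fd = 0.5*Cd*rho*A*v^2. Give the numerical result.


Fd = 0.5 * Cd * rho * A * v^2
Fd = 0.5 * 0.68 * 1.3 * 0.0037 * 32.65^2
v^2 = 1066.0225
Fd = 0.5 * 0.68 * 1.3 * 0.0037 * 1066.0225 = 1.7434 N

1.7434 N


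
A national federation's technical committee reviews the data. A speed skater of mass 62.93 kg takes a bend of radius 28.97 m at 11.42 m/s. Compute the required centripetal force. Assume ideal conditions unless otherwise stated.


Fc = m * v^2 / r
v^2 = 11.42^2 = 130.4164
Fc = 62.93 * 130.4164 / 28.97
Fc = 8207.1041 / 28.97 = 283.2967 N

283.2967 N


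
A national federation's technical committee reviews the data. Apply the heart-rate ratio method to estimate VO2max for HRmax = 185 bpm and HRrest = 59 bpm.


VO2max = 15.3 * HRmax / HRrest
VO2max = 15.3 * 185 / 59
VO2max = 2830.5 / 59 = 47.9746 mL/kg/min

47.9746 mL/kg/min


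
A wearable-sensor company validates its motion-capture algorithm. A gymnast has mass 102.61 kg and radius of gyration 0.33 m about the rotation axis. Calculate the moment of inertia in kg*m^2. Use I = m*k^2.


I = m * k^2
I = 102.61 * 0.33^2
I = 102.61 * 0.1089 = 11.1742 kg*m^2

11.1742 kg*m^2


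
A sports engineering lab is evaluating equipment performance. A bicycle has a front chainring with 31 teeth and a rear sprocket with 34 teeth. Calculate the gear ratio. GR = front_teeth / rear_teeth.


GR = front_teeth / rear_teeth
GR = 31 / 34
GR = 0.9118

0.9118


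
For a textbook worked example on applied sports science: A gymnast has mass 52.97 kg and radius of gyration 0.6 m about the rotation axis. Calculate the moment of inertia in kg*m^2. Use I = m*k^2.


I = m * k^2
I = 52.97 * 0.6^2
I = 52.97 * 0.36 = 19.0692 kg*m^2

19.0692 kg*m^2


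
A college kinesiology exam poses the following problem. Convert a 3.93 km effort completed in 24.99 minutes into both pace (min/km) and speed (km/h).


Pace = time / distance = 24.99 min / 3.93 km = 6.3588 min/km
Speed = distance / time_in_hours = 3.93 / 0.4165 hr
Speed = 9.4358 km/h

6.3588 min/km, 9.4358 km/h


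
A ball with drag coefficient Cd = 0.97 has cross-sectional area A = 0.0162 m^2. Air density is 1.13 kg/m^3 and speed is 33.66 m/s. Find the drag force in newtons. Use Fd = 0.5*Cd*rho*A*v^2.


Fd = 0.5 * Cd * rho * A * v^2
Fd = 0.5 * 0.97 * 1.13 * 0.0162 * 33.66^2
v^2 = 1132.9956
Fd = 0.5 * 0.97 * 1.13 * 0.0162 * 1132.9956 = 10.0592 N

10.0592 N


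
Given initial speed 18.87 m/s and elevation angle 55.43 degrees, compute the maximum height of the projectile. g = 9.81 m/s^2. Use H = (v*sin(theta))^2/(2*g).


H = (v*sin(theta))^2 / (2*g)
vy = v*sin(theta) = 18.87 * sin(55.43 deg) = 15.5382 m/s
H = vy^2 / (2*g) = 241.4354 / (2*9.81)
H = 241.4354 / 19.62 = 12.3056 m

12.3056 m


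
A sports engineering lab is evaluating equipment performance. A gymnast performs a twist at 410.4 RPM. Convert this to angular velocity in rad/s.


omega = RPM * 2 * pi / 60
omega = 410.4 * 2 * 3.14159 / 60
omega = 2578.6193 / 60 = 42.977 rad/s

42.977 rad/s


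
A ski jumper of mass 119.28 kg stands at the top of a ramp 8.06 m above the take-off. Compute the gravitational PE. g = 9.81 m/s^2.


PE = m * g * h
PE = 119.28 * 9.81 * 8.06
PE = 1170.1368 * 8.06 = 9431.3026 J

9431.3026 J


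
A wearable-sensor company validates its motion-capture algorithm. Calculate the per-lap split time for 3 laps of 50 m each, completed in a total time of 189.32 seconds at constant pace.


Split time = total_time / n_laps = 189.32 / 3
Split time = 63.1067 s per lap

63.1067 s


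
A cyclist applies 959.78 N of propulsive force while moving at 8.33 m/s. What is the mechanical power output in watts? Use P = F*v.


P = F * v
P = 959.78 * 8.33
P = 7994.9674 W

7994.9674 W


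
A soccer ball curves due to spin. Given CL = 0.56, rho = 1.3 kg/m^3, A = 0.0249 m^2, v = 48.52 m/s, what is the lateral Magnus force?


FM = 0.5 * CL * rho * A * v^2
FM = 0.5 * 0.56 * 1.3 * 0.0249 * 48.52^2
v^2 = 2354.1904
FM = 0.5 * 0.56 * 1.3 * 0.0249 * 2354.1904 = 21.3374 N

21.3374 N


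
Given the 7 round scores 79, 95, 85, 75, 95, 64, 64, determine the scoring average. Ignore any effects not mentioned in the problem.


Average = sum / n
Sum = 557
Average = 557 / 7 = 79.5714

79.5714


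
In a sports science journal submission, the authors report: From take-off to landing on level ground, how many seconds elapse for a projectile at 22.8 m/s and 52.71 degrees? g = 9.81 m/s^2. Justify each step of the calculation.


T = 2*v*sin(theta)/g
sin(theta) = sin(52.71 deg) = 0.7956
T = 2*22.8*0.7956 / 9.81
T = 36.2784 / 9.81 = 3.6981 s

3.6981 s


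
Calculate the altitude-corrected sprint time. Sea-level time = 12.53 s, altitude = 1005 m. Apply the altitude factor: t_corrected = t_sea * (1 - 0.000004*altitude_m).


Correction factor = 1 - 0.000004 * 1005 = 0.99598
t_corrected = t_sea * factor = 12.53 * 0.99598
t_corrected = 12.4796 s

12.4796 s


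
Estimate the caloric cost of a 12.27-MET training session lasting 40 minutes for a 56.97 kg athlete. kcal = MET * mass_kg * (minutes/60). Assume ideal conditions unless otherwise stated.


kcal = MET * mass * time_hr
Convert time: 40 min = 0.6667 hr
kcal = 12.27 * 56.97 * 0.6667
kcal = 466.0146 kcal

466.0146 kcal


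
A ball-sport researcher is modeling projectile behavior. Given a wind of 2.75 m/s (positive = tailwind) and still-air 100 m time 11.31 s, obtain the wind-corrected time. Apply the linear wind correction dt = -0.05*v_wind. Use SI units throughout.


dt = -0.05 * v_wind = -0.05 * 2.75 = -0.1375 s
t_corrected = t_still + dt = 11.31 + (-0.1375)
t_corrected = 11.1725 s

11.1725 s


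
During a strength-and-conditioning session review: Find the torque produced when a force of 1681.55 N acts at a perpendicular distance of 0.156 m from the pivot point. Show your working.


tau = F * d
tau = 1681.55 * 0.156
tau = 262.3218 N*m

262.3218 N*m


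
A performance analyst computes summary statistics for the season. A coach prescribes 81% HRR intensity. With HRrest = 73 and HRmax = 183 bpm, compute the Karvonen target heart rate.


Target = HRrest + pct*(HRmax - HRrest)
Heart rate reserve = HRmax - HRrest = 183 - 73 = 110 bpm
Fraction = 81% = 0.81
Target = 73 + 0.81 * 110
Target = 73 + 89.1 = 162.1 bpm

162.1 bpm


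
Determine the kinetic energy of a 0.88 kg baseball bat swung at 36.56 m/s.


KE = 0.5 * m * v^2
KE = 0.5 * 0.88 * 36.56^2
KE = 0.5 * 0.88 * 1336.6336 = 588.1188 J

588.1188 J


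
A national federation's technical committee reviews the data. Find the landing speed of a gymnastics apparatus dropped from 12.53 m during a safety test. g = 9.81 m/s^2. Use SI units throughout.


v = sqrt(2 * g * h)
v = sqrt(2 * 9.81 * 12.53)
v = sqrt(245.8386) = 15.6792 m/s

15.6792 m/s


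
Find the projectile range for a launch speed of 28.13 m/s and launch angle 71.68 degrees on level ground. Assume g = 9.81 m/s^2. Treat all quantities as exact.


R = v^2 * sin(2*theta) / g
Convert angle to radians: theta = 71.68 deg = 1.2511 rad
sin(2*theta) = sin(2.5021) = 0.5968
R = 28.13^2 * 0.5968 / 9.81
R = 791.2969 * 0.5968 / 9.81 = 48.1381 m

48.1381 m


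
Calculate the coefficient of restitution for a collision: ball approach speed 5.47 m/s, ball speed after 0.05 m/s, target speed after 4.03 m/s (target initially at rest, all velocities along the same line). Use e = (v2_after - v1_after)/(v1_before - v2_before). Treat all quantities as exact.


e = (v2_after - v1_after) / (v1_before - v2_before)
Numerator = 4.03 - 0.05 = 3.98
Denominator = 5.47 - 0 = 5.47
e = 3.98 / 5.47 = 0.7276

0.7276


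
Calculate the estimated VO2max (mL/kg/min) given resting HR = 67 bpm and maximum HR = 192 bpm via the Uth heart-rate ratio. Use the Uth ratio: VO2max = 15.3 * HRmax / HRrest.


VO2max = 15.3 * HRmax / HRrest
VO2max = 15.3 * 192 / 67
VO2max = 2937.6 / 67 = 43.8448 mL/kg/min

43.8448 mL/kg/min


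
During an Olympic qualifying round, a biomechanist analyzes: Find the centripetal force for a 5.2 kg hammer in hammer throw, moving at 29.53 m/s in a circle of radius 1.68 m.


Fc = m * v^2 / r
v^2 = 29.53^2 = 872.0209
Fc = 5.2 * 872.0209 / 1.68
Fc = 4534.5087 / 1.68 = 2699.1123 N

2699.1123 N


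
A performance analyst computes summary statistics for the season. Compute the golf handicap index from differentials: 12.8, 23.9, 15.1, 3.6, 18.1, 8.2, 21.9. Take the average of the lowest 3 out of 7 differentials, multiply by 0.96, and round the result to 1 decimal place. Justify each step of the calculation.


All differentials: 12.8, 23.9, 15.1, 3.6, 18.1, 8.2, 21.9
Sorted: 3.6, 8.2, 12.8, 15.1, 18.1, 21.9, 23.9
Best 3: 3.6, 8.2, 12.8
Average of best = 24.6 / 3 = 8.2
Raw index = 8.2 * 0.96 = 7.872
Handicap index = round(7.872, 1) = 7.9

7.9


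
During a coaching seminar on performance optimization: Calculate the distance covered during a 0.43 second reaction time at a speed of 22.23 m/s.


d = v * t
d = 22.23 * 0.43
d = 9.5589 m

9.5589 m


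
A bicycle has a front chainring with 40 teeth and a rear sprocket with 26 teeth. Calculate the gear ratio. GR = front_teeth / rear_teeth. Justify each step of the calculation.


GR = front_teeth / rear_teeth
GR = 40 / 26
GR = 1.5385

1.5385


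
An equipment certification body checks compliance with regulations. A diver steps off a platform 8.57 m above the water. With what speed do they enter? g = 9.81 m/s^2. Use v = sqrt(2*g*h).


v = sqrt(2 * g * h)
v = sqrt(2 * 9.81 * 8.57)
v = sqrt(168.1434) = 12.967 m/s

12.967 m/s


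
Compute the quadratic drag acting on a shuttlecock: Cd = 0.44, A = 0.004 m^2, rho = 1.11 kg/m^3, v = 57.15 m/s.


Fd = 0.5 * Cd * rho * A * v^2
Fd = 0.5 * 0.44 * 1.11 * 0.004 * 57.15^2
v^2 = 3266.1225
Fd = 0.5 * 0.44 * 1.11 * 0.004 * 3266.1225 = 3.1903 N

3.1903 N


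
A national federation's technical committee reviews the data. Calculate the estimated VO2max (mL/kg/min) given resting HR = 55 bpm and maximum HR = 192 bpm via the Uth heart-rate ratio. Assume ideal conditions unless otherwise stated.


VO2max = 15.3 * HRmax / HRrest
VO2max = 15.3 * 192 / 55
VO2max = 2937.6 / 55 = 53.4109 mL/kg/min

53.4109 mL/kg/min


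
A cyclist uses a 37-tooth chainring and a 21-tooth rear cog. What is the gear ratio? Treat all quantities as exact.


GR = front_teeth / rear_teeth
GR = 37 / 21
GR = 1.7619

1.7619


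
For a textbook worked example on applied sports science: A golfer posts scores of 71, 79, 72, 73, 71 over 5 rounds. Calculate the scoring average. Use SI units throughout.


Average = sum / n
Sum = 366
Average = 366 / 5 = 73.2

73.2
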